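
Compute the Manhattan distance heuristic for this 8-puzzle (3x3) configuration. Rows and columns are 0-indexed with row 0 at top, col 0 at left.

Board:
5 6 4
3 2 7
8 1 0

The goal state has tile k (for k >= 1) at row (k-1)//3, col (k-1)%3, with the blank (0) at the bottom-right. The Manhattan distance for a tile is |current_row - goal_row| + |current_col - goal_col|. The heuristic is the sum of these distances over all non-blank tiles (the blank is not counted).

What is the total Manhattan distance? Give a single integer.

Answer: 18

Derivation:
Tile 5: (0,0)->(1,1) = 2
Tile 6: (0,1)->(1,2) = 2
Tile 4: (0,2)->(1,0) = 3
Tile 3: (1,0)->(0,2) = 3
Tile 2: (1,1)->(0,1) = 1
Tile 7: (1,2)->(2,0) = 3
Tile 8: (2,0)->(2,1) = 1
Tile 1: (2,1)->(0,0) = 3
Sum: 2 + 2 + 3 + 3 + 1 + 3 + 1 + 3 = 18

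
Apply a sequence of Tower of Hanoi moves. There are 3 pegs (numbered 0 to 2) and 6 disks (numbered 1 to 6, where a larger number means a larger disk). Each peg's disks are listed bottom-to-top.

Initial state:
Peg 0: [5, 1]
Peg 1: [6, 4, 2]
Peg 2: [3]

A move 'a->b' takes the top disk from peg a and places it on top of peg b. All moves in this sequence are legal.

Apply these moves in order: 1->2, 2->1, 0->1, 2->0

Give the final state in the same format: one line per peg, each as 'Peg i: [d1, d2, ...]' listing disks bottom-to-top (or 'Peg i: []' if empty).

Answer: Peg 0: [5, 3]
Peg 1: [6, 4, 2, 1]
Peg 2: []

Derivation:
After move 1 (1->2):
Peg 0: [5, 1]
Peg 1: [6, 4]
Peg 2: [3, 2]

After move 2 (2->1):
Peg 0: [5, 1]
Peg 1: [6, 4, 2]
Peg 2: [3]

After move 3 (0->1):
Peg 0: [5]
Peg 1: [6, 4, 2, 1]
Peg 2: [3]

After move 4 (2->0):
Peg 0: [5, 3]
Peg 1: [6, 4, 2, 1]
Peg 2: []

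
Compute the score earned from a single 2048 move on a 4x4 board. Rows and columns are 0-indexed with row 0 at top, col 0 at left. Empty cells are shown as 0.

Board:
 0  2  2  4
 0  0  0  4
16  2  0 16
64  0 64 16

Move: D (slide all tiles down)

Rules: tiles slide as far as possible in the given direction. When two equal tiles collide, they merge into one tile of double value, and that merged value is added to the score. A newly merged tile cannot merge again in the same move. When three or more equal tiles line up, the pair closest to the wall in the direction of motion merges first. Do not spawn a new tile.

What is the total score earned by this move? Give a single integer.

Slide down:
col 0: [0, 0, 16, 64] -> [0, 0, 16, 64]  score +0 (running 0)
col 1: [2, 0, 2, 0] -> [0, 0, 0, 4]  score +4 (running 4)
col 2: [2, 0, 0, 64] -> [0, 0, 2, 64]  score +0 (running 4)
col 3: [4, 4, 16, 16] -> [0, 0, 8, 32]  score +40 (running 44)
Board after move:
 0  0  0  0
 0  0  0  0
16  0  2  8
64  4 64 32

Answer: 44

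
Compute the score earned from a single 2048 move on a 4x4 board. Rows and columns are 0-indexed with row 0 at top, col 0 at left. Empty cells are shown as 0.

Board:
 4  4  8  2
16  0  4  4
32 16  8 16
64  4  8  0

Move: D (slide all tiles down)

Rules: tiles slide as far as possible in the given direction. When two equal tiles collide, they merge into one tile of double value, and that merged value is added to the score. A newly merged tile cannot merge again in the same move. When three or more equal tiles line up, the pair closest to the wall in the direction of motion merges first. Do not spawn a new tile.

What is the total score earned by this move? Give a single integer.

Slide down:
col 0: [4, 16, 32, 64] -> [4, 16, 32, 64]  score +0 (running 0)
col 1: [4, 0, 16, 4] -> [0, 4, 16, 4]  score +0 (running 0)
col 2: [8, 4, 8, 8] -> [0, 8, 4, 16]  score +16 (running 16)
col 3: [2, 4, 16, 0] -> [0, 2, 4, 16]  score +0 (running 16)
Board after move:
 4  0  0  0
16  4  8  2
32 16  4  4
64  4 16 16

Answer: 16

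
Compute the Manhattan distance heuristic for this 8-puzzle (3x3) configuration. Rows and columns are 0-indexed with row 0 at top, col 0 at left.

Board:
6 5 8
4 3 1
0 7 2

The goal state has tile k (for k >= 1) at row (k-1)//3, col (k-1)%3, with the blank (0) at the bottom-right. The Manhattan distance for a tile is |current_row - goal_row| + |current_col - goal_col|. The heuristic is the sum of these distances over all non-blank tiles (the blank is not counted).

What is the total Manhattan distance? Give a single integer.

Answer: 16

Derivation:
Tile 6: (0,0)->(1,2) = 3
Tile 5: (0,1)->(1,1) = 1
Tile 8: (0,2)->(2,1) = 3
Tile 4: (1,0)->(1,0) = 0
Tile 3: (1,1)->(0,2) = 2
Tile 1: (1,2)->(0,0) = 3
Tile 7: (2,1)->(2,0) = 1
Tile 2: (2,2)->(0,1) = 3
Sum: 3 + 1 + 3 + 0 + 2 + 3 + 1 + 3 = 16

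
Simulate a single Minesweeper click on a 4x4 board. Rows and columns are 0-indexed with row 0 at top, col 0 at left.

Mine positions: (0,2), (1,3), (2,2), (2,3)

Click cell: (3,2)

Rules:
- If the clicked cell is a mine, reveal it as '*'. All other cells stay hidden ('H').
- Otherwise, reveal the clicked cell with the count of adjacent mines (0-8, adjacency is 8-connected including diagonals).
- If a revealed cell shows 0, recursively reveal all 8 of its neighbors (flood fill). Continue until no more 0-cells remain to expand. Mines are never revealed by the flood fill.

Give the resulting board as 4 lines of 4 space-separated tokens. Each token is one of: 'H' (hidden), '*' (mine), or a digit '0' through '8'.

H H H H
H H H H
H H H H
H H 2 H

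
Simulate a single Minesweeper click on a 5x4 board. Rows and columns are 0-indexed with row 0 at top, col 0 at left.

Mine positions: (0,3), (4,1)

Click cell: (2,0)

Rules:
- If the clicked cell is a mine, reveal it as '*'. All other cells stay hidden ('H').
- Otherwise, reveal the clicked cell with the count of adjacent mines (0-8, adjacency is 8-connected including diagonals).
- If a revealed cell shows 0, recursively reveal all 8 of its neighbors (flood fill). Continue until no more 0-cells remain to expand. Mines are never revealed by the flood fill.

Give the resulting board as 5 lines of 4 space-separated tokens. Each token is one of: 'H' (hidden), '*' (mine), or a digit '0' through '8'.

0 0 1 H
0 0 1 1
0 0 0 0
1 1 1 0
H H 1 0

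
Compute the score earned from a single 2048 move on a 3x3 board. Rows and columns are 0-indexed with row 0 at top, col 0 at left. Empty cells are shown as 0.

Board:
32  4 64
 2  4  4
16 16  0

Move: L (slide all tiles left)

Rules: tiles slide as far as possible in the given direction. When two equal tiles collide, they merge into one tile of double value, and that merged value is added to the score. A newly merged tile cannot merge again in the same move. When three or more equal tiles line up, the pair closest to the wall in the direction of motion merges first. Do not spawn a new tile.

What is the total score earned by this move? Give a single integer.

Answer: 40

Derivation:
Slide left:
row 0: [32, 4, 64] -> [32, 4, 64]  score +0 (running 0)
row 1: [2, 4, 4] -> [2, 8, 0]  score +8 (running 8)
row 2: [16, 16, 0] -> [32, 0, 0]  score +32 (running 40)
Board after move:
32  4 64
 2  8  0
32  0  0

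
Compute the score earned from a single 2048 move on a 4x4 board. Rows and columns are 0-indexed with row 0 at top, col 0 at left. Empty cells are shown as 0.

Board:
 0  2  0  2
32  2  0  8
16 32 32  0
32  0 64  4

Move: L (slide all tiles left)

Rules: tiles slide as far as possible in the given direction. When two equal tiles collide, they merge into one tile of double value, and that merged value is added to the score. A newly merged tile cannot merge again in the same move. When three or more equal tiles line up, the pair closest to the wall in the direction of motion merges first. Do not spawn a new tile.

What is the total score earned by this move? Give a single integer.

Slide left:
row 0: [0, 2, 0, 2] -> [4, 0, 0, 0]  score +4 (running 4)
row 1: [32, 2, 0, 8] -> [32, 2, 8, 0]  score +0 (running 4)
row 2: [16, 32, 32, 0] -> [16, 64, 0, 0]  score +64 (running 68)
row 3: [32, 0, 64, 4] -> [32, 64, 4, 0]  score +0 (running 68)
Board after move:
 4  0  0  0
32  2  8  0
16 64  0  0
32 64  4  0

Answer: 68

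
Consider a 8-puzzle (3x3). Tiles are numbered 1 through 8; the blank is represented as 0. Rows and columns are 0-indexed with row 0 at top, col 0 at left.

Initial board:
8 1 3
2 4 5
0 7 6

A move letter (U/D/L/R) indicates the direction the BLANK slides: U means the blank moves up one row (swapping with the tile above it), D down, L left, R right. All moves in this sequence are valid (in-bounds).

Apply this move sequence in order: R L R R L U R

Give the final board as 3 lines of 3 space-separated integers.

Answer: 8 1 3
2 5 0
7 4 6

Derivation:
After move 1 (R):
8 1 3
2 4 5
7 0 6

After move 2 (L):
8 1 3
2 4 5
0 7 6

After move 3 (R):
8 1 3
2 4 5
7 0 6

After move 4 (R):
8 1 3
2 4 5
7 6 0

After move 5 (L):
8 1 3
2 4 5
7 0 6

After move 6 (U):
8 1 3
2 0 5
7 4 6

After move 7 (R):
8 1 3
2 5 0
7 4 6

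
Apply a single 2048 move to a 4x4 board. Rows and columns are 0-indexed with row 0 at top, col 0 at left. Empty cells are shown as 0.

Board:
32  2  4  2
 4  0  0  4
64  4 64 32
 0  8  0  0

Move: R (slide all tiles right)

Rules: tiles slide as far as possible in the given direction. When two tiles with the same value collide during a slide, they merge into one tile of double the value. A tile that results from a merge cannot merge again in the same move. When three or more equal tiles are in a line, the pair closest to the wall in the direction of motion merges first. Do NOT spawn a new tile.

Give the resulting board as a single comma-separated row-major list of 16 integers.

Answer: 32, 2, 4, 2, 0, 0, 0, 8, 64, 4, 64, 32, 0, 0, 0, 8

Derivation:
Slide right:
row 0: [32, 2, 4, 2] -> [32, 2, 4, 2]
row 1: [4, 0, 0, 4] -> [0, 0, 0, 8]
row 2: [64, 4, 64, 32] -> [64, 4, 64, 32]
row 3: [0, 8, 0, 0] -> [0, 0, 0, 8]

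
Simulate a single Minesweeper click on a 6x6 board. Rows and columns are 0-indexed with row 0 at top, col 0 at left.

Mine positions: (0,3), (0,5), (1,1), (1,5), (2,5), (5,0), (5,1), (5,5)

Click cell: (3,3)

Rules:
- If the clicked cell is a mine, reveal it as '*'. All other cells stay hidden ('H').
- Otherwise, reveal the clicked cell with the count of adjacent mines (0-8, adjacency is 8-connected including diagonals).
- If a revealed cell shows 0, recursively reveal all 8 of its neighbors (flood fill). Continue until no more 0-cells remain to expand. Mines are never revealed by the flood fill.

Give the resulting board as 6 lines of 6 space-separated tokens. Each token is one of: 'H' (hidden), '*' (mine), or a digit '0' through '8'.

H H H H H H
H H 2 1 4 H
1 1 1 0 2 H
0 0 0 0 1 H
2 2 1 0 1 H
H H 1 0 1 H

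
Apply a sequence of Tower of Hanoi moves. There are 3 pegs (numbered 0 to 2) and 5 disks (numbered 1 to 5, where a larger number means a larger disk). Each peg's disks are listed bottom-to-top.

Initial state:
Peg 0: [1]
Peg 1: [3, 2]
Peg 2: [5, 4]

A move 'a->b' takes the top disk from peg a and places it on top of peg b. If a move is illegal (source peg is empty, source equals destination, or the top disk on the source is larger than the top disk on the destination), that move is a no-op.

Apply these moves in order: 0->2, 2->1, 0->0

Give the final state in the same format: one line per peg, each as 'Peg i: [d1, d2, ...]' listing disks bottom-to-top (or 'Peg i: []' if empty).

After move 1 (0->2):
Peg 0: []
Peg 1: [3, 2]
Peg 2: [5, 4, 1]

After move 2 (2->1):
Peg 0: []
Peg 1: [3, 2, 1]
Peg 2: [5, 4]

After move 3 (0->0):
Peg 0: []
Peg 1: [3, 2, 1]
Peg 2: [5, 4]

Answer: Peg 0: []
Peg 1: [3, 2, 1]
Peg 2: [5, 4]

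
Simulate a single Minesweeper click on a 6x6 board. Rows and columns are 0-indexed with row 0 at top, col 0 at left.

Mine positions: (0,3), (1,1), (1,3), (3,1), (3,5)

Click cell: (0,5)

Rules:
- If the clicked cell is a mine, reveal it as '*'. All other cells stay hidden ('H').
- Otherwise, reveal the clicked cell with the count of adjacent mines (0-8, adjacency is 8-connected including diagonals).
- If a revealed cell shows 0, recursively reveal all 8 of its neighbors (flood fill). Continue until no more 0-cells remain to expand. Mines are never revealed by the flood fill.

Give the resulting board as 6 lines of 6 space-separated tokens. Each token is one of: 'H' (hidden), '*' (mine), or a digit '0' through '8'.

H H H H 2 0
H H H H 2 0
H H H H 2 1
H H H H H H
H H H H H H
H H H H H H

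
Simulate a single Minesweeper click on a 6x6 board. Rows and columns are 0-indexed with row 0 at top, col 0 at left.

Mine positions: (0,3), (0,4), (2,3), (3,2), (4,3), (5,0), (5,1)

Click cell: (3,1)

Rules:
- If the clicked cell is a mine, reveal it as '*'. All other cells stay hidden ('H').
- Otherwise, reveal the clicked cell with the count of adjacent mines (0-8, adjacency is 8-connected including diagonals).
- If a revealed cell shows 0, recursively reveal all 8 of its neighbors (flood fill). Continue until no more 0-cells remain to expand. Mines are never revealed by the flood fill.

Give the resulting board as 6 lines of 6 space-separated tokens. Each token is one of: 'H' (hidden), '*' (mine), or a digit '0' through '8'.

H H H H H H
H H H H H H
H H H H H H
H 1 H H H H
H H H H H H
H H H H H H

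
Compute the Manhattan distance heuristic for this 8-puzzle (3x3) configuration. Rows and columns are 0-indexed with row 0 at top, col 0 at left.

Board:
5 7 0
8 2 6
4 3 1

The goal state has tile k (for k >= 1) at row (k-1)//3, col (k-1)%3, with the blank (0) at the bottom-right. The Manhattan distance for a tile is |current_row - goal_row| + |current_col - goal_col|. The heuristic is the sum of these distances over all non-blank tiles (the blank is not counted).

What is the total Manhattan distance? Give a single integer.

Tile 5: at (0,0), goal (1,1), distance |0-1|+|0-1| = 2
Tile 7: at (0,1), goal (2,0), distance |0-2|+|1-0| = 3
Tile 8: at (1,0), goal (2,1), distance |1-2|+|0-1| = 2
Tile 2: at (1,1), goal (0,1), distance |1-0|+|1-1| = 1
Tile 6: at (1,2), goal (1,2), distance |1-1|+|2-2| = 0
Tile 4: at (2,0), goal (1,0), distance |2-1|+|0-0| = 1
Tile 3: at (2,1), goal (0,2), distance |2-0|+|1-2| = 3
Tile 1: at (2,2), goal (0,0), distance |2-0|+|2-0| = 4
Sum: 2 + 3 + 2 + 1 + 0 + 1 + 3 + 4 = 16

Answer: 16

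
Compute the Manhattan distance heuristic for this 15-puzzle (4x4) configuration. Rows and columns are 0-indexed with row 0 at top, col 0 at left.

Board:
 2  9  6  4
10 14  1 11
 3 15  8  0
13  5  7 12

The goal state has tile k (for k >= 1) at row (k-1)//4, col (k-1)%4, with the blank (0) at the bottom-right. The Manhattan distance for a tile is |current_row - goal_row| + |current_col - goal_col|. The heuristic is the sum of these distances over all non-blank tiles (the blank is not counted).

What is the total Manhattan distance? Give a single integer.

Tile 2: (0,0)->(0,1) = 1
Tile 9: (0,1)->(2,0) = 3
Tile 6: (0,2)->(1,1) = 2
Tile 4: (0,3)->(0,3) = 0
Tile 10: (1,0)->(2,1) = 2
Tile 14: (1,1)->(3,1) = 2
Tile 1: (1,2)->(0,0) = 3
Tile 11: (1,3)->(2,2) = 2
Tile 3: (2,0)->(0,2) = 4
Tile 15: (2,1)->(3,2) = 2
Tile 8: (2,2)->(1,3) = 2
Tile 13: (3,0)->(3,0) = 0
Tile 5: (3,1)->(1,0) = 3
Tile 7: (3,2)->(1,2) = 2
Tile 12: (3,3)->(2,3) = 1
Sum: 1 + 3 + 2 + 0 + 2 + 2 + 3 + 2 + 4 + 2 + 2 + 0 + 3 + 2 + 1 = 29

Answer: 29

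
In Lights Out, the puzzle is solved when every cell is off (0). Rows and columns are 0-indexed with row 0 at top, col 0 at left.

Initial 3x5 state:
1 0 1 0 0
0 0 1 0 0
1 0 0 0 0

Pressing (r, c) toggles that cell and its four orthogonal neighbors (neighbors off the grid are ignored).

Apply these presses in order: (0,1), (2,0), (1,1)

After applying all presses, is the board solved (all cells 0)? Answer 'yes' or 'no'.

After press 1 at (0,1):
0 1 0 0 0
0 1 1 0 0
1 0 0 0 0

After press 2 at (2,0):
0 1 0 0 0
1 1 1 0 0
0 1 0 0 0

After press 3 at (1,1):
0 0 0 0 0
0 0 0 0 0
0 0 0 0 0

Lights still on: 0

Answer: yes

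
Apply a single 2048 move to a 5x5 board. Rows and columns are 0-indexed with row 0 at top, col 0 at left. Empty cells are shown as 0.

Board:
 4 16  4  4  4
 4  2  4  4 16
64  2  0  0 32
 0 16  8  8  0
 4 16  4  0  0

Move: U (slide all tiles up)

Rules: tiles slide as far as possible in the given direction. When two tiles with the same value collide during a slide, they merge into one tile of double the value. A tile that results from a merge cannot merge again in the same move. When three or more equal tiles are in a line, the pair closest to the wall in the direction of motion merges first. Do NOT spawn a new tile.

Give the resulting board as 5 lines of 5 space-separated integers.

Answer:  8 16  8  8  4
64  4  8  8 16
 4 32  4  0 32
 0  0  0  0  0
 0  0  0  0  0

Derivation:
Slide up:
col 0: [4, 4, 64, 0, 4] -> [8, 64, 4, 0, 0]
col 1: [16, 2, 2, 16, 16] -> [16, 4, 32, 0, 0]
col 2: [4, 4, 0, 8, 4] -> [8, 8, 4, 0, 0]
col 3: [4, 4, 0, 8, 0] -> [8, 8, 0, 0, 0]
col 4: [4, 16, 32, 0, 0] -> [4, 16, 32, 0, 0]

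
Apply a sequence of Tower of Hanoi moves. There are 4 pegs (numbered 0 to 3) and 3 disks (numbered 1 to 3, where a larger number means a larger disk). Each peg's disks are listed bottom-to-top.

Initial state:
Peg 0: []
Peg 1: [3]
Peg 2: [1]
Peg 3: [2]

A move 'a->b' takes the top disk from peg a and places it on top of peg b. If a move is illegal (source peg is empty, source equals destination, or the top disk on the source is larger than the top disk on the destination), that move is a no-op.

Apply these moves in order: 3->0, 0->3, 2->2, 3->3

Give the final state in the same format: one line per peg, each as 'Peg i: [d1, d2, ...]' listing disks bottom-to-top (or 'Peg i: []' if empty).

Answer: Peg 0: []
Peg 1: [3]
Peg 2: [1]
Peg 3: [2]

Derivation:
After move 1 (3->0):
Peg 0: [2]
Peg 1: [3]
Peg 2: [1]
Peg 3: []

After move 2 (0->3):
Peg 0: []
Peg 1: [3]
Peg 2: [1]
Peg 3: [2]

After move 3 (2->2):
Peg 0: []
Peg 1: [3]
Peg 2: [1]
Peg 3: [2]

After move 4 (3->3):
Peg 0: []
Peg 1: [3]
Peg 2: [1]
Peg 3: [2]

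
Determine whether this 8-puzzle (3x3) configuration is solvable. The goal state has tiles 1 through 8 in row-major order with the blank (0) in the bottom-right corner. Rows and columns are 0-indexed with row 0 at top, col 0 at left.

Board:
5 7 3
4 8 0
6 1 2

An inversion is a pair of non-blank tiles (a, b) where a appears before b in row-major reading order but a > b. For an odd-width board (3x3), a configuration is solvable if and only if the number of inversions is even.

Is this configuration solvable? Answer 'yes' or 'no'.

Answer: yes

Derivation:
Inversions (pairs i<j in row-major order where tile[i] > tile[j] > 0): 18
18 is even, so the puzzle is solvable.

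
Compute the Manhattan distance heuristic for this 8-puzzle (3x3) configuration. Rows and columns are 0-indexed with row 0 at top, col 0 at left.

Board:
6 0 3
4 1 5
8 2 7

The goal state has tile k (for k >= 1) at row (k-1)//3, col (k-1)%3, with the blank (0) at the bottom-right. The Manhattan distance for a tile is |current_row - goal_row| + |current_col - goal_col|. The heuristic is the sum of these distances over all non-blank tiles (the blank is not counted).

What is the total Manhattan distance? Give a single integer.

Tile 6: (0,0)->(1,2) = 3
Tile 3: (0,2)->(0,2) = 0
Tile 4: (1,0)->(1,0) = 0
Tile 1: (1,1)->(0,0) = 2
Tile 5: (1,2)->(1,1) = 1
Tile 8: (2,0)->(2,1) = 1
Tile 2: (2,1)->(0,1) = 2
Tile 7: (2,2)->(2,0) = 2
Sum: 3 + 0 + 0 + 2 + 1 + 1 + 2 + 2 = 11

Answer: 11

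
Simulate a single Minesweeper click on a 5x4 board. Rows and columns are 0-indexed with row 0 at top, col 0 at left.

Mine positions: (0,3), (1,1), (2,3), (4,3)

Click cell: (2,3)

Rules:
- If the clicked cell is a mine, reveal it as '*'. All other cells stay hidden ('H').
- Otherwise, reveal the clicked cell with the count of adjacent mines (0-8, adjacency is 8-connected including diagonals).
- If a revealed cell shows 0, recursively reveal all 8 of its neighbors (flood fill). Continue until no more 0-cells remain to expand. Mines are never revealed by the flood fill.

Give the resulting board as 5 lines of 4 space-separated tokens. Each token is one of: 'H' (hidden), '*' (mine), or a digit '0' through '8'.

H H H H
H H H H
H H H *
H H H H
H H H H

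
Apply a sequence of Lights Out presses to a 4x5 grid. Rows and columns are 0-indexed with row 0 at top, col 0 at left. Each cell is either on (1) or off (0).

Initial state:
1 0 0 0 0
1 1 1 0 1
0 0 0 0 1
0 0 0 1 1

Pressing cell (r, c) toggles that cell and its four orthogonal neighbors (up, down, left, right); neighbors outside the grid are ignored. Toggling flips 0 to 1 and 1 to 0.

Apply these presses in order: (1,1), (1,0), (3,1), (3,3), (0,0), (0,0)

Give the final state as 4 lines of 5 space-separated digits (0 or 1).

Answer: 0 1 0 0 0
1 1 0 0 1
1 0 0 1 1
1 1 0 0 0

Derivation:
After press 1 at (1,1):
1 1 0 0 0
0 0 0 0 1
0 1 0 0 1
0 0 0 1 1

After press 2 at (1,0):
0 1 0 0 0
1 1 0 0 1
1 1 0 0 1
0 0 0 1 1

After press 3 at (3,1):
0 1 0 0 0
1 1 0 0 1
1 0 0 0 1
1 1 1 1 1

After press 4 at (3,3):
0 1 0 0 0
1 1 0 0 1
1 0 0 1 1
1 1 0 0 0

After press 5 at (0,0):
1 0 0 0 0
0 1 0 0 1
1 0 0 1 1
1 1 0 0 0

After press 6 at (0,0):
0 1 0 0 0
1 1 0 0 1
1 0 0 1 1
1 1 0 0 0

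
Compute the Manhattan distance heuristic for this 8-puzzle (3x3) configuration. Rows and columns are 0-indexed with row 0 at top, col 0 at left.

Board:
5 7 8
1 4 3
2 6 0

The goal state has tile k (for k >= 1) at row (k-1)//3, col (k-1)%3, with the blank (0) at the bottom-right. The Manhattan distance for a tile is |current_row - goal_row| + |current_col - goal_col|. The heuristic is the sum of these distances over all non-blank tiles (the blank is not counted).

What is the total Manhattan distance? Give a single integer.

Tile 5: at (0,0), goal (1,1), distance |0-1|+|0-1| = 2
Tile 7: at (0,1), goal (2,0), distance |0-2|+|1-0| = 3
Tile 8: at (0,2), goal (2,1), distance |0-2|+|2-1| = 3
Tile 1: at (1,0), goal (0,0), distance |1-0|+|0-0| = 1
Tile 4: at (1,1), goal (1,0), distance |1-1|+|1-0| = 1
Tile 3: at (1,2), goal (0,2), distance |1-0|+|2-2| = 1
Tile 2: at (2,0), goal (0,1), distance |2-0|+|0-1| = 3
Tile 6: at (2,1), goal (1,2), distance |2-1|+|1-2| = 2
Sum: 2 + 3 + 3 + 1 + 1 + 1 + 3 + 2 = 16

Answer: 16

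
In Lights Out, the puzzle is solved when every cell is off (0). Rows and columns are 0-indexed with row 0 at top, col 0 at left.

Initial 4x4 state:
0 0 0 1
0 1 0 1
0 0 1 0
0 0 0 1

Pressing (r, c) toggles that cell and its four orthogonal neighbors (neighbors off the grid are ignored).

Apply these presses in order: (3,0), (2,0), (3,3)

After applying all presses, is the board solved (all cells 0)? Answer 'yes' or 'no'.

Answer: no

Derivation:
After press 1 at (3,0):
0 0 0 1
0 1 0 1
1 0 1 0
1 1 0 1

After press 2 at (2,0):
0 0 0 1
1 1 0 1
0 1 1 0
0 1 0 1

After press 3 at (3,3):
0 0 0 1
1 1 0 1
0 1 1 1
0 1 1 0

Lights still on: 9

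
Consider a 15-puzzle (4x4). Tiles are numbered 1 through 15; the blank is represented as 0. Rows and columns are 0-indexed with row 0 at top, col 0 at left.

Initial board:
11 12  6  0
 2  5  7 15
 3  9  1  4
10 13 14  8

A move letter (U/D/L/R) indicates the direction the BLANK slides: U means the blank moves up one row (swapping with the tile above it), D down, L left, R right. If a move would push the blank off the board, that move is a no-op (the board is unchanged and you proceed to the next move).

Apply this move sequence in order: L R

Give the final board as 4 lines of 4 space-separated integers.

After move 1 (L):
11 12  0  6
 2  5  7 15
 3  9  1  4
10 13 14  8

After move 2 (R):
11 12  6  0
 2  5  7 15
 3  9  1  4
10 13 14  8

Answer: 11 12  6  0
 2  5  7 15
 3  9  1  4
10 13 14  8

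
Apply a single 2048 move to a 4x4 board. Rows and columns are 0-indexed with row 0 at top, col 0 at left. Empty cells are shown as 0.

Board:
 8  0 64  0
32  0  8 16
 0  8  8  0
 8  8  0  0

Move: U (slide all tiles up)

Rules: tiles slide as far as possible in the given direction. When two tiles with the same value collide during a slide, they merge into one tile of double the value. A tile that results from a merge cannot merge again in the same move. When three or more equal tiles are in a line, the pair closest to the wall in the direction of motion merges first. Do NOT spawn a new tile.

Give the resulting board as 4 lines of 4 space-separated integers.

Answer:  8 16 64 16
32  0 16  0
 8  0  0  0
 0  0  0  0

Derivation:
Slide up:
col 0: [8, 32, 0, 8] -> [8, 32, 8, 0]
col 1: [0, 0, 8, 8] -> [16, 0, 0, 0]
col 2: [64, 8, 8, 0] -> [64, 16, 0, 0]
col 3: [0, 16, 0, 0] -> [16, 0, 0, 0]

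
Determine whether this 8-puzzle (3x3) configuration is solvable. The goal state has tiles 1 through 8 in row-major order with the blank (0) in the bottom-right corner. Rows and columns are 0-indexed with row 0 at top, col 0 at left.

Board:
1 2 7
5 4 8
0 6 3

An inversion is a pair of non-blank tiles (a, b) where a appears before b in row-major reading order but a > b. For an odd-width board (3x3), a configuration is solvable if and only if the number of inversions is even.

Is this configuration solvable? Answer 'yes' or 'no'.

Inversions (pairs i<j in row-major order where tile[i] > tile[j] > 0): 10
10 is even, so the puzzle is solvable.

Answer: yes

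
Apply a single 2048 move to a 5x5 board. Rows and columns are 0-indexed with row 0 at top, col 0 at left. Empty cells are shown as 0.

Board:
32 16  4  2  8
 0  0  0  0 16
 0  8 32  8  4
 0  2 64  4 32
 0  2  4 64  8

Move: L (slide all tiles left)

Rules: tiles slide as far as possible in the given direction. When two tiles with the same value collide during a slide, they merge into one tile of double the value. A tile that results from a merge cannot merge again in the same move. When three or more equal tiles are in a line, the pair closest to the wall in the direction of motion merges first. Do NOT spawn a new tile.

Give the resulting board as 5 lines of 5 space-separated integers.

Answer: 32 16  4  2  8
16  0  0  0  0
 8 32  8  4  0
 2 64  4 32  0
 2  4 64  8  0

Derivation:
Slide left:
row 0: [32, 16, 4, 2, 8] -> [32, 16, 4, 2, 8]
row 1: [0, 0, 0, 0, 16] -> [16, 0, 0, 0, 0]
row 2: [0, 8, 32, 8, 4] -> [8, 32, 8, 4, 0]
row 3: [0, 2, 64, 4, 32] -> [2, 64, 4, 32, 0]
row 4: [0, 2, 4, 64, 8] -> [2, 4, 64, 8, 0]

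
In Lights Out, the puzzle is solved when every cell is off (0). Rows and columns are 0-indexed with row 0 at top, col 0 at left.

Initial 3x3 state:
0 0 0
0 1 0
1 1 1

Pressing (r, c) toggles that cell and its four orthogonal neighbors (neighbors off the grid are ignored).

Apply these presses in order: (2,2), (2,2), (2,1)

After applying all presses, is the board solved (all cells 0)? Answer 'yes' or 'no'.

Answer: yes

Derivation:
After press 1 at (2,2):
0 0 0
0 1 1
1 0 0

After press 2 at (2,2):
0 0 0
0 1 0
1 1 1

After press 3 at (2,1):
0 0 0
0 0 0
0 0 0

Lights still on: 0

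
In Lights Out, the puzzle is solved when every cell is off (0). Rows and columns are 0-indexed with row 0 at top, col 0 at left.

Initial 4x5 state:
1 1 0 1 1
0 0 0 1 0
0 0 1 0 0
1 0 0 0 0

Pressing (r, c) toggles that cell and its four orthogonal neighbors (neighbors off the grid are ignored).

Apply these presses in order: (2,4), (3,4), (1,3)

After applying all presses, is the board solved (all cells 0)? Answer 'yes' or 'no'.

After press 1 at (2,4):
1 1 0 1 1
0 0 0 1 1
0 0 1 1 1
1 0 0 0 1

After press 2 at (3,4):
1 1 0 1 1
0 0 0 1 1
0 0 1 1 0
1 0 0 1 0

After press 3 at (1,3):
1 1 0 0 1
0 0 1 0 0
0 0 1 0 0
1 0 0 1 0

Lights still on: 7

Answer: no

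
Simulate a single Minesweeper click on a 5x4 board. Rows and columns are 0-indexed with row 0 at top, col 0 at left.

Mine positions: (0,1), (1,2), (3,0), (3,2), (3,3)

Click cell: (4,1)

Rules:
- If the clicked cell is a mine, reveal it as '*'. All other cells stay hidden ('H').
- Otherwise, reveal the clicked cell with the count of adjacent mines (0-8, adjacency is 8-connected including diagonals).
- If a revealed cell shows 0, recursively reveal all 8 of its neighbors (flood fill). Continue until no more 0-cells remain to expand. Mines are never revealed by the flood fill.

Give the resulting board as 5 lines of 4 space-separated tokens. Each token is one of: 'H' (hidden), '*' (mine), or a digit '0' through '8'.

H H H H
H H H H
H H H H
H H H H
H 2 H H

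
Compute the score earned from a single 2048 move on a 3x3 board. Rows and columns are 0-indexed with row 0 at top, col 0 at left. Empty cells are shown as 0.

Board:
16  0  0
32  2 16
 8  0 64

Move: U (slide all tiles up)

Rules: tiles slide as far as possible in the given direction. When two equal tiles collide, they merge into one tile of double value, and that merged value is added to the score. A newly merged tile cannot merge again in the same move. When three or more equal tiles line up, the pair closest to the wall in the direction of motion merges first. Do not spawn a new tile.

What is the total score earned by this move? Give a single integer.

Slide up:
col 0: [16, 32, 8] -> [16, 32, 8]  score +0 (running 0)
col 1: [0, 2, 0] -> [2, 0, 0]  score +0 (running 0)
col 2: [0, 16, 64] -> [16, 64, 0]  score +0 (running 0)
Board after move:
16  2 16
32  0 64
 8  0  0

Answer: 0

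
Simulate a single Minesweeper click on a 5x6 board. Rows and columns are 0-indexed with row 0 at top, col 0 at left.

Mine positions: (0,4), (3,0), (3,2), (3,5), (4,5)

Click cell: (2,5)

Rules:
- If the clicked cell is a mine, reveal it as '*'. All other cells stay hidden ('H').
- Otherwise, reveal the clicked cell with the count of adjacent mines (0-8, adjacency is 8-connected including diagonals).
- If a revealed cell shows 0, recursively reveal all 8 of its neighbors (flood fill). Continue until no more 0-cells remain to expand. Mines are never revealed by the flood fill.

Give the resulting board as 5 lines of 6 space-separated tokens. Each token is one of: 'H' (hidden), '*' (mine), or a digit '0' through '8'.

H H H H H H
H H H H H H
H H H H H 1
H H H H H H
H H H H H H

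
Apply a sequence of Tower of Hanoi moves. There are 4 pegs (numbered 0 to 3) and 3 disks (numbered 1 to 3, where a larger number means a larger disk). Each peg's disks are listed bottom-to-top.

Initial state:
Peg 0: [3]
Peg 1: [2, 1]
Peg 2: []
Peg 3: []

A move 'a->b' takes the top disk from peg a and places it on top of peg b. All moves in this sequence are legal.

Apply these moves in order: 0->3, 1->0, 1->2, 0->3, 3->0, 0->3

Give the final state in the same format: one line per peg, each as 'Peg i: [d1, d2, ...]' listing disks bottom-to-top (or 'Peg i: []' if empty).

After move 1 (0->3):
Peg 0: []
Peg 1: [2, 1]
Peg 2: []
Peg 3: [3]

After move 2 (1->0):
Peg 0: [1]
Peg 1: [2]
Peg 2: []
Peg 3: [3]

After move 3 (1->2):
Peg 0: [1]
Peg 1: []
Peg 2: [2]
Peg 3: [3]

After move 4 (0->3):
Peg 0: []
Peg 1: []
Peg 2: [2]
Peg 3: [3, 1]

After move 5 (3->0):
Peg 0: [1]
Peg 1: []
Peg 2: [2]
Peg 3: [3]

After move 6 (0->3):
Peg 0: []
Peg 1: []
Peg 2: [2]
Peg 3: [3, 1]

Answer: Peg 0: []
Peg 1: []
Peg 2: [2]
Peg 3: [3, 1]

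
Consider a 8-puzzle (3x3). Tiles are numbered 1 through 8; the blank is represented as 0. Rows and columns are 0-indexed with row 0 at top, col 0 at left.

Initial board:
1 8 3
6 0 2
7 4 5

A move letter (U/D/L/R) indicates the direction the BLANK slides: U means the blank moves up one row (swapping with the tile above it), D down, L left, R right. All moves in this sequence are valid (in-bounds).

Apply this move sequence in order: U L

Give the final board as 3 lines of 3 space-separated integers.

After move 1 (U):
1 0 3
6 8 2
7 4 5

After move 2 (L):
0 1 3
6 8 2
7 4 5

Answer: 0 1 3
6 8 2
7 4 5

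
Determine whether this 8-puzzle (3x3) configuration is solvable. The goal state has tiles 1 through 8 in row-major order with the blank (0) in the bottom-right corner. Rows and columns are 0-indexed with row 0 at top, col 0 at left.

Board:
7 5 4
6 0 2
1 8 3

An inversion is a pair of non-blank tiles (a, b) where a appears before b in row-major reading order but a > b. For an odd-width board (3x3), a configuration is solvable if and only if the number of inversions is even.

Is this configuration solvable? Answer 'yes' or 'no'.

Answer: yes

Derivation:
Inversions (pairs i<j in row-major order where tile[i] > tile[j] > 0): 18
18 is even, so the puzzle is solvable.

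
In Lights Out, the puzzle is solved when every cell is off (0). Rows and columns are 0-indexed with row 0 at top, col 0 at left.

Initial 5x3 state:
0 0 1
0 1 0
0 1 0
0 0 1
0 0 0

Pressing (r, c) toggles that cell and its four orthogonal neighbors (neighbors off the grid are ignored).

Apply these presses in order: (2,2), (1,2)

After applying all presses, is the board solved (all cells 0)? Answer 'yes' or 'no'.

Answer: yes

Derivation:
After press 1 at (2,2):
0 0 1
0 1 1
0 0 1
0 0 0
0 0 0

After press 2 at (1,2):
0 0 0
0 0 0
0 0 0
0 0 0
0 0 0

Lights still on: 0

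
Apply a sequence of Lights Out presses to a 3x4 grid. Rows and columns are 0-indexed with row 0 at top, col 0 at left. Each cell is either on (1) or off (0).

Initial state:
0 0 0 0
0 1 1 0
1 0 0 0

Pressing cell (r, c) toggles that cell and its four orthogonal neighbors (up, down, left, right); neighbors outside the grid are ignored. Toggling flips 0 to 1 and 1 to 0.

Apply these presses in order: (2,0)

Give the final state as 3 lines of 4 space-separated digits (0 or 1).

Answer: 0 0 0 0
1 1 1 0
0 1 0 0

Derivation:
After press 1 at (2,0):
0 0 0 0
1 1 1 0
0 1 0 0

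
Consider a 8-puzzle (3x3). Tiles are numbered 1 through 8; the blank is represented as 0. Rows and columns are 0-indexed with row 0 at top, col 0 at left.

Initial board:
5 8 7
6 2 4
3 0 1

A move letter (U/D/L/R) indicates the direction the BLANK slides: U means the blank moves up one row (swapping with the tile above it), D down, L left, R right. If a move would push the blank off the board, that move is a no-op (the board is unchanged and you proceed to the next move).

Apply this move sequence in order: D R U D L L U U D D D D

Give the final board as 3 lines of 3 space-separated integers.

Answer: 5 8 7
6 2 4
0 3 1

Derivation:
After move 1 (D):
5 8 7
6 2 4
3 0 1

After move 2 (R):
5 8 7
6 2 4
3 1 0

After move 3 (U):
5 8 7
6 2 0
3 1 4

After move 4 (D):
5 8 7
6 2 4
3 1 0

After move 5 (L):
5 8 7
6 2 4
3 0 1

After move 6 (L):
5 8 7
6 2 4
0 3 1

After move 7 (U):
5 8 7
0 2 4
6 3 1

After move 8 (U):
0 8 7
5 2 4
6 3 1

After move 9 (D):
5 8 7
0 2 4
6 3 1

After move 10 (D):
5 8 7
6 2 4
0 3 1

After move 11 (D):
5 8 7
6 2 4
0 3 1

After move 12 (D):
5 8 7
6 2 4
0 3 1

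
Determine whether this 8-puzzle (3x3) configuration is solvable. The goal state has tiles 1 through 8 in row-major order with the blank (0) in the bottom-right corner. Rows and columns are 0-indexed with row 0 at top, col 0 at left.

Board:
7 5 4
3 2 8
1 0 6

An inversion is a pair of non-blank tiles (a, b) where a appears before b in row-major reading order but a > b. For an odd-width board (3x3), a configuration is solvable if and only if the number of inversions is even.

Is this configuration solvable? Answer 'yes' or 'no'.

Answer: yes

Derivation:
Inversions (pairs i<j in row-major order where tile[i] > tile[j] > 0): 18
18 is even, so the puzzle is solvable.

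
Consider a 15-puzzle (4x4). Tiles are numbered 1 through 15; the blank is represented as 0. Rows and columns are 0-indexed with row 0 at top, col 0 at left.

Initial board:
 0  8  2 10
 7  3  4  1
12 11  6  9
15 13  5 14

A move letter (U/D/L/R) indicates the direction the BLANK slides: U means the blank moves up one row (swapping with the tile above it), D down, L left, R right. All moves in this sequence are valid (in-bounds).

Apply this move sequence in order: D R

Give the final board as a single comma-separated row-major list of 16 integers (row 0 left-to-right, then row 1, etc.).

Answer: 7, 8, 2, 10, 3, 0, 4, 1, 12, 11, 6, 9, 15, 13, 5, 14

Derivation:
After move 1 (D):
 7  8  2 10
 0  3  4  1
12 11  6  9
15 13  5 14

After move 2 (R):
 7  8  2 10
 3  0  4  1
12 11  6  9
15 13  5 14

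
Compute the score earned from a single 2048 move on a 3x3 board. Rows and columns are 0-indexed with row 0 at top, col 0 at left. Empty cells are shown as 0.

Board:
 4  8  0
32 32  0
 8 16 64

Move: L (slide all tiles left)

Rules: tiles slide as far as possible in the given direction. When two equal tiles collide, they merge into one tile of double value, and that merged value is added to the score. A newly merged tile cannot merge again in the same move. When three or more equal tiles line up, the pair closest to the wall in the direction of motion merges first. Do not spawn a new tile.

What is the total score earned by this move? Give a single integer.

Slide left:
row 0: [4, 8, 0] -> [4, 8, 0]  score +0 (running 0)
row 1: [32, 32, 0] -> [64, 0, 0]  score +64 (running 64)
row 2: [8, 16, 64] -> [8, 16, 64]  score +0 (running 64)
Board after move:
 4  8  0
64  0  0
 8 16 64

Answer: 64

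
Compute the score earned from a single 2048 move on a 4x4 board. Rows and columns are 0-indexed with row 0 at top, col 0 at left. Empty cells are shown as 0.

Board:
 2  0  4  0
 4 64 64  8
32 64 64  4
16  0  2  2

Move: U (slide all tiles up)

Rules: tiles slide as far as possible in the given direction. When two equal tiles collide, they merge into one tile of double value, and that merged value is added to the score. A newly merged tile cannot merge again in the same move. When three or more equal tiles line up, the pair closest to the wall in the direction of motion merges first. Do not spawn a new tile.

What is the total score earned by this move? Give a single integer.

Answer: 256

Derivation:
Slide up:
col 0: [2, 4, 32, 16] -> [2, 4, 32, 16]  score +0 (running 0)
col 1: [0, 64, 64, 0] -> [128, 0, 0, 0]  score +128 (running 128)
col 2: [4, 64, 64, 2] -> [4, 128, 2, 0]  score +128 (running 256)
col 3: [0, 8, 4, 2] -> [8, 4, 2, 0]  score +0 (running 256)
Board after move:
  2 128   4   8
  4   0 128   4
 32   0   2   2
 16   0   0   0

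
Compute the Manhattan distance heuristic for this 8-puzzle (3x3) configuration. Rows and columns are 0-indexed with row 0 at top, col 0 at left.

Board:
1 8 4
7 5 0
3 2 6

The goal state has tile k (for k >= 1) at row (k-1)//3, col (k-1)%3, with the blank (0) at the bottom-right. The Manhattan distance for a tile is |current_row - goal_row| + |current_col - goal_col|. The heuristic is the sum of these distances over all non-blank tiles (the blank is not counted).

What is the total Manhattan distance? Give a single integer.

Answer: 13

Derivation:
Tile 1: at (0,0), goal (0,0), distance |0-0|+|0-0| = 0
Tile 8: at (0,1), goal (2,1), distance |0-2|+|1-1| = 2
Tile 4: at (0,2), goal (1,0), distance |0-1|+|2-0| = 3
Tile 7: at (1,0), goal (2,0), distance |1-2|+|0-0| = 1
Tile 5: at (1,1), goal (1,1), distance |1-1|+|1-1| = 0
Tile 3: at (2,0), goal (0,2), distance |2-0|+|0-2| = 4
Tile 2: at (2,1), goal (0,1), distance |2-0|+|1-1| = 2
Tile 6: at (2,2), goal (1,2), distance |2-1|+|2-2| = 1
Sum: 0 + 2 + 3 + 1 + 0 + 4 + 2 + 1 = 13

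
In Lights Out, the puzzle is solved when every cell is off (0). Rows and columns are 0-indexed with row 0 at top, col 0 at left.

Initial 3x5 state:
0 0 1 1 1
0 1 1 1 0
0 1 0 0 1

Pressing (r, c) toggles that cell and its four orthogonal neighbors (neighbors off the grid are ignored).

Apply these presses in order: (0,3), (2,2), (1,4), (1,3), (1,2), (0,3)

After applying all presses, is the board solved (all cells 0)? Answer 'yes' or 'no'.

After press 1 at (0,3):
0 0 0 0 0
0 1 1 0 0
0 1 0 0 1

After press 2 at (2,2):
0 0 0 0 0
0 1 0 0 0
0 0 1 1 1

After press 3 at (1,4):
0 0 0 0 1
0 1 0 1 1
0 0 1 1 0

After press 4 at (1,3):
0 0 0 1 1
0 1 1 0 0
0 0 1 0 0

After press 5 at (1,2):
0 0 1 1 1
0 0 0 1 0
0 0 0 0 0

After press 6 at (0,3):
0 0 0 0 0
0 0 0 0 0
0 0 0 0 0

Lights still on: 0

Answer: yes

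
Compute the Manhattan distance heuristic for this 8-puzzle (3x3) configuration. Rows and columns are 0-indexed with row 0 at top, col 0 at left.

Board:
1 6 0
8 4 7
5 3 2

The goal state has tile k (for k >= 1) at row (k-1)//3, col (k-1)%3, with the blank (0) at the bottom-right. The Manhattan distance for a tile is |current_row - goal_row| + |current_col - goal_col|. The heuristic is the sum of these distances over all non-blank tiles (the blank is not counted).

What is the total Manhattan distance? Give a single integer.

Answer: 16

Derivation:
Tile 1: (0,0)->(0,0) = 0
Tile 6: (0,1)->(1,2) = 2
Tile 8: (1,0)->(2,1) = 2
Tile 4: (1,1)->(1,0) = 1
Tile 7: (1,2)->(2,0) = 3
Tile 5: (2,0)->(1,1) = 2
Tile 3: (2,1)->(0,2) = 3
Tile 2: (2,2)->(0,1) = 3
Sum: 0 + 2 + 2 + 1 + 3 + 2 + 3 + 3 = 16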